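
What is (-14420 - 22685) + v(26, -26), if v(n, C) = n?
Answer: -37079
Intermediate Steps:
(-14420 - 22685) + v(26, -26) = (-14420 - 22685) + 26 = -37105 + 26 = -37079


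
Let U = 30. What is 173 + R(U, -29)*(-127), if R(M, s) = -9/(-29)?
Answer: 3874/29 ≈ 133.59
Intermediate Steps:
R(M, s) = 9/29 (R(M, s) = -9*(-1/29) = 9/29)
173 + R(U, -29)*(-127) = 173 + (9/29)*(-127) = 173 - 1143/29 = 3874/29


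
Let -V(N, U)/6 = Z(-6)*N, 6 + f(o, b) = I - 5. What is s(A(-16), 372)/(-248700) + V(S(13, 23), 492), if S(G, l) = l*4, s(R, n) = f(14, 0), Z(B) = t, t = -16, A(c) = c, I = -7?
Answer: 366086403/41450 ≈ 8832.0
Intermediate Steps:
Z(B) = -16
f(o, b) = -18 (f(o, b) = -6 + (-7 - 5) = -6 - 12 = -18)
s(R, n) = -18
S(G, l) = 4*l
V(N, U) = 96*N (V(N, U) = -(-96)*N = 96*N)
s(A(-16), 372)/(-248700) + V(S(13, 23), 492) = -18/(-248700) + 96*(4*23) = -18*(-1/248700) + 96*92 = 3/41450 + 8832 = 366086403/41450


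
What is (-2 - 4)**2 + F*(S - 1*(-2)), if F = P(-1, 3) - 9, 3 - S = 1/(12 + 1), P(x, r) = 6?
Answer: 276/13 ≈ 21.231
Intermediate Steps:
S = 38/13 (S = 3 - 1/(12 + 1) = 3 - 1/13 = 38/13 ≈ 2.9231)
F = -3 (F = 6 - 9 = -3)
(-2 - 4)**2 + F*(S - 1*(-2)) = (-2 - 4)**2 - 3*(38/13 - 1*(-2)) = (-6)**2 - 3*(38/13 + 2) = 36 - 3*64/13 = 36 - 192/13 = 276/13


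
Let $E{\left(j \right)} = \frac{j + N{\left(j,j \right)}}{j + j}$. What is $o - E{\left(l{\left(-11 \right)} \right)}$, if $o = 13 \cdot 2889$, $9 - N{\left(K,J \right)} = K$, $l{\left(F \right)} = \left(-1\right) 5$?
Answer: $\frac{375579}{10} \approx 37558.0$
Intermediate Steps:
$l{\left(F \right)} = -5$
$N{\left(K,J \right)} = 9 - K$
$E{\left(j \right)} = \frac{9}{2 j}$ ($E{\left(j \right)} = \frac{j - \left(-9 + j\right)}{j + j} = \frac{9}{2 j}$)
$o = 37557$
$o - E{\left(l{\left(-11 \right)} \right)} = 37557 - \frac{9}{2 \left(-5\right)} = 37557 - \frac{9}{2} \left(- \frac{1}{5}\right) = 37557 - - \frac{9}{10} = 37557 + \frac{9}{10} = \frac{375579}{10}$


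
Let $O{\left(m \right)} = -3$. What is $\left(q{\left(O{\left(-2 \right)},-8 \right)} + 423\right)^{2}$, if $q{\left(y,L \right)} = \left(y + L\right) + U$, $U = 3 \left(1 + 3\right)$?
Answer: $179776$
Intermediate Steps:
$U = 12$ ($U = 3 \cdot 4 = 12$)
$q{\left(y,L \right)} = 12 + L + y$ ($q{\left(y,L \right)} = \left(y + L\right) + 12 = \left(L + y\right) + 12 = 12 + L + y$)
$\left(q{\left(O{\left(-2 \right)},-8 \right)} + 423\right)^{2} = \left(\left(12 - 8 - 3\right) + 423\right)^{2} = \left(1 + 423\right)^{2} = 424^{2} = 179776$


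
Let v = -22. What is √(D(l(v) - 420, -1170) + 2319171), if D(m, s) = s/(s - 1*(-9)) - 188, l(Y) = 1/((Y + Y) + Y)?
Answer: √38590212873/129 ≈ 1522.8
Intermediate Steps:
l(Y) = 1/(3*Y) (l(Y) = 1/(2*Y + Y) = 1/(3*Y))
D(m, s) = -188 + s/(9 + s) (D(m, s) = s/(s + 9) - 188 = s/(9 + s) - 188 = -188 + s/(9 + s))
√(D(l(v) - 420, -1170) + 2319171) = √((-1692 - 187*(-1170))/(9 - 1170) + 2319171) = √((-1692 + 218790)/(-1161) + 2319171) = √(-1/1161*217098 + 2319171) = √(-24122/129 + 2319171) = √(299148937/129) = √38590212873/129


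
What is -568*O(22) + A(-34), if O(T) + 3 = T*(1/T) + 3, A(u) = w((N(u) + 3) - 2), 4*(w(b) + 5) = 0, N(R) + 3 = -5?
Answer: -573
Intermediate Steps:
N(R) = -8 (N(R) = -3 - 5 = -8)
w(b) = -5 (w(b) = -5 + (1/4)*0 = -5 + 0 = -5)
A(u) = -5
O(T) = 1 (O(T) = -3 + (T*(1/T) + 3) = -3 + (T/T + 3) = -3 + (1 + 3) = -3 + 4 = 1)
-568*O(22) + A(-34) = -568*1 - 5 = -568 - 5 = -573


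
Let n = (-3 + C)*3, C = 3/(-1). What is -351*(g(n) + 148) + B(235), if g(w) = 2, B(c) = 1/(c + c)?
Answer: -24745499/470 ≈ -52650.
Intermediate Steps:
B(c) = 1/(2*c)
C = -3 (C = 3*(-1) = -3)
n = -18 (n = (-3 - 3)*3 = -6*3 = -18)
-351*(g(n) + 148) + B(235) = -351*(2 + 148) + (½)/235 = -351*150 + (½)*(1/235) = -52650 + 1/470 = -24745499/470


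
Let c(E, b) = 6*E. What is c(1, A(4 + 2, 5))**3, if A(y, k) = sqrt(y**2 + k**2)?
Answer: 216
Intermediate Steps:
A(y, k) = sqrt(k**2 + y**2)
c(1, A(4 + 2, 5))**3 = (6*1)**3 = 6**3 = 216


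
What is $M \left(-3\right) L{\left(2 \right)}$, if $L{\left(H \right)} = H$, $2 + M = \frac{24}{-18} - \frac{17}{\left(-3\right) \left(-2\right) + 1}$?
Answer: $\frac{242}{7} \approx 34.571$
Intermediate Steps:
$M = - \frac{121}{21}$ ($M = -2 + \left(\frac{24}{-18} - \frac{17}{\left(-3\right) \left(-2\right) + 1}\right) = -2 + \left(24 \left(- \frac{1}{18}\right) - \frac{17}{6 + 1}\right) = -2 - \left(\frac{4}{3} + \frac{17}{7}\right) = -2 - \frac{79}{21} = - \frac{121}{21} \approx -5.7619$)
$M \left(-3\right) L{\left(2 \right)} = \left(- \frac{121}{21}\right) \left(-3\right) 2 = \frac{121}{7} \cdot 2 = \frac{242}{7}$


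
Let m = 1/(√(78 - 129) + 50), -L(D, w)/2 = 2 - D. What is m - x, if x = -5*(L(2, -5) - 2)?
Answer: -25460/2551 - I*√51/2551 ≈ -9.9804 - 0.0027995*I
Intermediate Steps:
L(D, w) = -4 + 2*D (L(D, w) = -2*(2 - D) = -4 + 2*D)
x = 10 (x = -5*((-4 + 2*2) - 2) = -5*((-4 + 4) - 2) = -5*(0 - 2) = -5*(-2) = 10)
m = 1/(50 + I*√51) (m = 1/(√(-51) + 50) = 1/(I*√51 + 50) = 1/(50 + I*√51) ≈ 0.0196 - 0.0027995*I)
m - x = (50/2551 - I*√51/2551) - 1*10 = (50/2551 - I*√51/2551) - 10 = -25460/2551 - I*√51/2551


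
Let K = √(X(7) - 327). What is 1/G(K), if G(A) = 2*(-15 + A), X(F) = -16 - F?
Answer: -3/230 - I*√14/230 ≈ -0.013043 - 0.016268*I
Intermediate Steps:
K = 5*I*√14 (K = √((-16 - 1*7) - 327) = √((-16 - 7) - 327) = √(-23 - 327) = √(-350) = 5*I*√14 ≈ 18.708*I)
G(A) = -30 + 2*A
1/G(K) = 1/(-30 + 2*(5*I*√14)) = 1/(-30 + 10*I*√14)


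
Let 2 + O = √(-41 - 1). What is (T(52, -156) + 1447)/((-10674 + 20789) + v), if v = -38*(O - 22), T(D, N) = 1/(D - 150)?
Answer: 1563683735/11922226946 + 2694295*I*√42/5961113473 ≈ 0.13116 + 0.0029292*I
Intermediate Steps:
T(D, N) = 1/(-150 + D)
O = -2 + I*√42 (O = -2 + √(-41 - 1) = -2 + √(-42) = -2 + I*√42 ≈ -2.0 + 6.4807*I)
v = 912 - 38*I*√42 (v = -38*((-2 + I*√42) - 22) = -38*(-24 + I*√42) = 912 - 38*I*√42 ≈ 912.0 - 246.27*I)
(T(52, -156) + 1447)/((-10674 + 20789) + v) = (1/(-150 + 52) + 1447)/((-10674 + 20789) + (912 - 38*I*√42)) = (1/(-98) + 1447)/(10115 + (912 - 38*I*√42)) = (-1/98 + 1447)/(11027 - 38*I*√42) = 141805/(98*(11027 - 38*I*√42))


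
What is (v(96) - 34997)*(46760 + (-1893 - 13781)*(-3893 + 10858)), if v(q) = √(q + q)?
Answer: 3818965382050 - 872981200*√3 ≈ 3.8175e+12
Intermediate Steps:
v(q) = √2*√q (v(q) = √(2*q) = √2*√q)
(v(96) - 34997)*(46760 + (-1893 - 13781)*(-3893 + 10858)) = (√2*√96 - 34997)*(46760 + (-1893 - 13781)*(-3893 + 10858)) = (√2*(4*√6) - 34997)*(46760 - 15674*6965) = (8*√3 - 34997)*(46760 - 109169410) = (-34997 + 8*√3)*(-109122650) = 3818965382050 - 872981200*√3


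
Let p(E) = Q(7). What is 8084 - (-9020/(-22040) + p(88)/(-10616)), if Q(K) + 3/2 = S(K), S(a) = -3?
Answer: 94568565113/11698832 ≈ 8083.6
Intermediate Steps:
Q(K) = -9/2 (Q(K) = -3/2 - 3 = -9/2)
p(E) = -9/2
8084 - (-9020/(-22040) + p(88)/(-10616)) = 8084 - (-9020/(-22040) - 9/2/(-10616)) = 8084 - (-9020*(-1/22040) - 9/2*(-1/10616)) = 8084 - (451/1102 + 9/21232) = 8084 - 1*4792775/11698832 = 8084 - 4792775/11698832 = 94568565113/11698832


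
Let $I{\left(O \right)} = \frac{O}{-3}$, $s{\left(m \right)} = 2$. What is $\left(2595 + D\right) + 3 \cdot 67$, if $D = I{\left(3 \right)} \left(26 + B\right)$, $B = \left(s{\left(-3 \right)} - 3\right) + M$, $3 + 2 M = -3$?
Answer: $2774$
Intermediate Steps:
$M = -3$ ($M = - \frac{3}{2} + \frac{1}{2} \left(-3\right) = - \frac{3}{2} - \frac{3}{2} = -3$)
$B = -4$ ($B = \left(2 - 3\right) - 3 = -1 - 3 = -4$)
$I{\left(O \right)} = - \frac{O}{3}$ ($I{\left(O \right)} = O \left(- \frac{1}{3}\right) = - \frac{O}{3}$)
$D = -22$ ($D = \left(- \frac{1}{3}\right) 3 \left(26 - 4\right) = \left(-1\right) 22 = -22$)
$\left(2595 + D\right) + 3 \cdot 67 = \left(2595 - 22\right) + 3 \cdot 67 = 2573 + 201 = 2774$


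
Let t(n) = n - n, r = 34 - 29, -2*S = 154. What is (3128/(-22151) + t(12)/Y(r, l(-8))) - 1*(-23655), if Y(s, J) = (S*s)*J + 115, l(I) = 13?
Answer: 30822281/1303 ≈ 23655.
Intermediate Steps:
S = -77 (S = -½*154 = -77)
r = 5
Y(s, J) = 115 - 77*J*s (Y(s, J) = (-77*s)*J + 115 = -77*J*s + 115 = 115 - 77*J*s)
t(n) = 0
(3128/(-22151) + t(12)/Y(r, l(-8))) - 1*(-23655) = (3128/(-22151) + 0/(115 - 77*13*5)) - 1*(-23655) = (3128*(-1/22151) + 0/(115 - 5005)) + 23655 = (-184/1303 + 0/(-4890)) + 23655 = (-184/1303 + 0*(-1/4890)) + 23655 = (-184/1303 + 0) + 23655 = -184/1303 + 23655 = 30822281/1303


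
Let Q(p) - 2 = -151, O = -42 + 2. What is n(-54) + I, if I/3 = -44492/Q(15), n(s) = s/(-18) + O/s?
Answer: 3618901/4023 ≈ 899.55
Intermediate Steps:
O = -40
n(s) = -40/s - s/18 (n(s) = s/(-18) - 40/s = s*(-1/18) - 40/s = -s/18 - 40/s = -40/s - s/18)
Q(p) = -149 (Q(p) = 2 - 151 = -149)
I = 133476/149 (I = 3*(-44492/(-149)) = 3*(-44492*(-1/149)) = 3*(44492/149) = 133476/149 ≈ 895.81)
n(-54) + I = (-40/(-54) - 1/18*(-54)) + 133476/149 = (-40*(-1/54) + 3) + 133476/149 = (20/27 + 3) + 133476/149 = 101/27 + 133476/149 = 3618901/4023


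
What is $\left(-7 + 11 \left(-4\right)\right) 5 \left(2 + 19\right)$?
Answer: $-5355$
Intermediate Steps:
$\left(-7 + 11 \left(-4\right)\right) 5 \left(2 + 19\right) = \left(-7 - 44\right) 5 \cdot 21 = \left(-51\right) 105 = -5355$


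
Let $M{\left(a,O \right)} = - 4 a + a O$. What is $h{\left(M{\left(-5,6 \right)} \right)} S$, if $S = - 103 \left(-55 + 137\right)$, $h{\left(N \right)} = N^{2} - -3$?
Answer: $-869938$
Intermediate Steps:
$M{\left(a,O \right)} = - 4 a + O a$
$h{\left(N \right)} = 3 + N^{2}$ ($h{\left(N \right)} = N^{2} + 3 = 3 + N^{2}$)
$S = -8446$ ($S = \left(-103\right) 82 = -8446$)
$h{\left(M{\left(-5,6 \right)} \right)} S = \left(3 + \left(- 5 \left(-4 + 6\right)\right)^{2}\right) \left(-8446\right) = \left(3 + \left(\left(-5\right) 2\right)^{2}\right) \left(-8446\right) = \left(3 + \left(-10\right)^{2}\right) \left(-8446\right) = \left(3 + 100\right) \left(-8446\right) = 103 \left(-8446\right) = -869938$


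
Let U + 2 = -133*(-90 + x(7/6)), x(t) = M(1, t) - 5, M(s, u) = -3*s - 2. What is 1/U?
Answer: 1/13298 ≈ 7.5199e-5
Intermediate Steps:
M(s, u) = -2 - 3*s
x(t) = -10 (x(t) = (-2 - 3*1) - 5 = (-2 - 3) - 5 = -5 - 5 = -10)
U = 13298 (U = -2 - 133*(-90 - 10) = -2 - 133*(-100) = -2 + 13300 = 13298)
1/U = 1/13298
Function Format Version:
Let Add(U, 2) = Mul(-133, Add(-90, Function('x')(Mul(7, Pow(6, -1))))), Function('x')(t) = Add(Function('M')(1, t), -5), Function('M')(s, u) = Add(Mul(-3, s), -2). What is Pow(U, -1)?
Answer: Rational(1, 13298) ≈ 7.5199e-5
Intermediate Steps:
Function('M')(s, u) = Add(-2, Mul(-3, s))
Function('x')(t) = -10 (Function('x')(t) = Add(Add(-2, Mul(-3, 1)), -5) = Add(Add(-2, -3), -5) = Add(-5, -5) = -10)
U = 13298 (U = Add(-2, Mul(-133, Add(-90, -10))) = Add(-2, Mul(-133, -100)) = Add(-2, 13300) = 13298)
Pow(U, -1) = Pow(13298, -1) = Rational(1, 13298)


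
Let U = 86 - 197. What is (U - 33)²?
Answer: 20736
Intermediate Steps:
U = -111
(U - 33)² = (-111 - 33)² = (-144)² = 20736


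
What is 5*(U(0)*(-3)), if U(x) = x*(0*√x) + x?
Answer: 0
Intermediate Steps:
U(x) = x (U(x) = x*0 + x = 0 + x = x)
5*(U(0)*(-3)) = 5*(0*(-3)) = 5*0 = 0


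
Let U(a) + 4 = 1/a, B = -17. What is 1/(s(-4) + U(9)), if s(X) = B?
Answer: -9/188 ≈ -0.047872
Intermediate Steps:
s(X) = -17
U(a) = -4 + 1/a
1/(s(-4) + U(9)) = 1/(-17 + (-4 + 1/9)) = 1/(-17 + (-4 + ⅑)) = 1/(-17 - 35/9) = 1/(-188/9) = -9/188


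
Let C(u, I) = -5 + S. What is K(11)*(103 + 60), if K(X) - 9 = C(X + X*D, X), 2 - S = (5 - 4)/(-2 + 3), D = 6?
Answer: 815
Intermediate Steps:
S = 1 (S = 2 - (5 - 4)/(-2 + 3) = 2 - 1/1 = 2 - 1 = 1)
C(u, I) = -4 (C(u, I) = -5 + 1 = -4)
K(X) = 5 (K(X) = 9 - 4 = 5)
K(11)*(103 + 60) = 5*(103 + 60) = 5*163 = 815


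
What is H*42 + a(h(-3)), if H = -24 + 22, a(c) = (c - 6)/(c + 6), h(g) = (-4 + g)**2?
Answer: -4577/55 ≈ -83.218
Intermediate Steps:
a(c) = (-6 + c)/(6 + c)
H = -2
H*42 + a(h(-3)) = -2*42 + (-6 + (-4 - 3)**2)/(6 + (-4 - 3)**2) = -84 + (-6 + (-7)**2)/(6 + (-7)**2) = -84 + (-6 + 49)/(6 + 49) = -84 + 43/55 = -4577/55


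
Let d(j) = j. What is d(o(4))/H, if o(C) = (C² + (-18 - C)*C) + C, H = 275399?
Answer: -68/275399 ≈ -0.00024691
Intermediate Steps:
o(C) = C + C² + C*(-18 - C) (o(C) = (C² + C*(-18 - C)) + C = C + C² + C*(-18 - C))
d(o(4))/H = -17*4/275399 = -68*1/275399 = -68/275399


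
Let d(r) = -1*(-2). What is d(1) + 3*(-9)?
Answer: -25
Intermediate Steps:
d(r) = 2
d(1) + 3*(-9) = 2 + 3*(-9) = 2 - 27 = -25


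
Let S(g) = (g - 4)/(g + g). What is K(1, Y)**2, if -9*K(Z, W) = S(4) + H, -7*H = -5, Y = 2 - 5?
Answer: 25/3969 ≈ 0.0062988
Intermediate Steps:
Y = -3
H = 5/7 (H = -1/7*(-5) = 5/7 ≈ 0.71429)
S(g) = (-4 + g)/(2*g) (S(g) = (-4 + g)/((2*g)) = (-4 + g)*(1/(2*g)) = (-4 + g)/(2*g))
K(Z, W) = -5/63 (K(Z, W) = -((1/2)*(-4 + 4)/4 + 5/7)/9 = -((1/2)*(1/4)*0 + 5/7)/9 = -(0 + 5/7)/9 = -1/9*5/7 = -5/63)
K(1, Y)**2 = (-5/63)**2 = 25/3969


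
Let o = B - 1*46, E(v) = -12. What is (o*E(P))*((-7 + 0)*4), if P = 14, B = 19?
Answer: -9072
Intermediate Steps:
o = -27 (o = 19 - 1*46 = 19 - 46 = -27)
(o*E(P))*((-7 + 0)*4) = (-27*(-12))*((-7 + 0)*4) = 324*(-7*4) = 324*(-28) = -9072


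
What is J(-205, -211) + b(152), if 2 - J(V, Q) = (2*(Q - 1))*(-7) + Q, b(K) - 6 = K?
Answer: -2597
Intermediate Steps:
b(K) = 6 + K
J(V, Q) = -12 + 13*Q (J(V, Q) = 2 - ((2*(Q - 1))*(-7) + Q) = 2 - ((2*(-1 + Q))*(-7) + Q) = 2 - ((-2 + 2*Q)*(-7) + Q) = 2 - ((14 - 14*Q) + Q) = 2 - (14 - 13*Q) = 2 + (-14 + 13*Q) = -12 + 13*Q)
J(-205, -211) + b(152) = (-12 + 13*(-211)) + (6 + 152) = (-12 - 2743) + 158 = -2755 + 158 = -2597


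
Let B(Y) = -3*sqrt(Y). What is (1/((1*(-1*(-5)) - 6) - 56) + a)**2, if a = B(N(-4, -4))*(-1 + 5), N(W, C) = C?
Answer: -1871423/3249 + 16*I/19 ≈ -576.0 + 0.8421*I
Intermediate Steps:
a = -24*I (a = (-6*I)*(-1 + 5) = -6*I*4 = -24*I ≈ -24.0*I)
(1/((1*(-1*(-5)) - 6) - 56) + a)**2 = (1/((1*(-1*(-5)) - 6) - 56) - 24*I)**2 = (1/((1*5 - 6) - 56) - 24*I)**2 = (1/((5 - 6) - 56) - 24*I)**2 = (1/(-1 - 56) - 24*I)**2 = (1/(-57) - 24*I)**2 = (-1/57 - 24*I)**2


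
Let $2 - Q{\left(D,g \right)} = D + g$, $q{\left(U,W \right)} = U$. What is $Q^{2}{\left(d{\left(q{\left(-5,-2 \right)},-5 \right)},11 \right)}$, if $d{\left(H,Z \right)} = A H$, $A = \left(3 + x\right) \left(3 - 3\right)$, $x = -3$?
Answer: $81$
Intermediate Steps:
$A = 0$ ($A = \left(3 - 3\right) \left(3 - 3\right) = 0 \left(3 - 3\right) = 0 \cdot 0 = 0$)
$d{\left(H,Z \right)} = 0$ ($d{\left(H,Z \right)} = 0 H = 0$)
$Q{\left(D,g \right)} = 2 - D - g$ ($Q{\left(D,g \right)} = 2 - \left(D + g\right) = 2 - D - g$)
$Q^{2}{\left(d{\left(q{\left(-5,-2 \right)},-5 \right)},11 \right)} = \left(2 - 0 - 11\right)^{2} = \left(2 + 0 - 11\right)^{2} = \left(-9\right)^{2} = 81$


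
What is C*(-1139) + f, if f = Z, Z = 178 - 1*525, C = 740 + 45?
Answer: -894462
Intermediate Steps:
C = 785
Z = -347 (Z = 178 - 525 = -347)
f = -347
C*(-1139) + f = 785*(-1139) - 347 = -894115 - 347 = -894462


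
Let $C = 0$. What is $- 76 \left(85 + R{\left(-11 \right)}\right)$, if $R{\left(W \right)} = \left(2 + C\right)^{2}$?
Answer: $-6764$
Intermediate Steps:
$R{\left(W \right)} = 4$ ($R{\left(W \right)} = \left(2 + 0\right)^{2} = 2^{2} = 4$)
$- 76 \left(85 + R{\left(-11 \right)}\right) = - 76 \left(85 + 4\right) = \left(-76\right) 89 = -6764$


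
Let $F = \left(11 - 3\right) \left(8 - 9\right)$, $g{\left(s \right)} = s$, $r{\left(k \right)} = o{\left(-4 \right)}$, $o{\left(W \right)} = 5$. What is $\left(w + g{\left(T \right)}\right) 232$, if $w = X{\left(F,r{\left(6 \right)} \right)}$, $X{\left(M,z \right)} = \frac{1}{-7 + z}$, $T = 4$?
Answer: $812$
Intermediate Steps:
$r{\left(k \right)} = 5$
$F = -8$ ($F = 8 \left(-1\right) = -8$)
$w = - \frac{1}{2}$ ($w = \frac{1}{-7 + 5} = \frac{1}{-2} = - \frac{1}{2} \approx -0.5$)
$\left(w + g{\left(T \right)}\right) 232 = \left(- \frac{1}{2} + 4\right) 232 = \frac{7}{2} \cdot 232 = 812$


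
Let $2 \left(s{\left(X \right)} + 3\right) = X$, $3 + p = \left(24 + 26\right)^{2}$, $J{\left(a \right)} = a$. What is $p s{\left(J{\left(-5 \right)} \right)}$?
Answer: $- \frac{27467}{2} \approx -13734.0$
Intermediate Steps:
$p = 2497$ ($p = -3 + \left(24 + 26\right)^{2} = -3 + 50^{2} = -3 + 2500 = 2497$)
$s{\left(X \right)} = -3 + \frac{X}{2}$
$p s{\left(J{\left(-5 \right)} \right)} = 2497 \left(-3 + \frac{1}{2} \left(-5\right)\right) = 2497 \left(-3 - \frac{5}{2}\right) = 2497 \left(- \frac{11}{2}\right) = - \frac{27467}{2}$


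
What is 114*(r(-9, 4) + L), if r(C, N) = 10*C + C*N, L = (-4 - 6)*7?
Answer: -22344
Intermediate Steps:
L = -70 (L = -10*7 = -70)
114*(r(-9, 4) + L) = 114*(-9*(10 + 4) - 70) = 114*(-9*14 - 70) = 114*(-126 - 70) = 114*(-196) = -22344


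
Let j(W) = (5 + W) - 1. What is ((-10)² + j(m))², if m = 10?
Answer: 12996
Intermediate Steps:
j(W) = 4 + W
((-10)² + j(m))² = ((-10)² + (4 + 10))² = (100 + 14)² = 114² = 12996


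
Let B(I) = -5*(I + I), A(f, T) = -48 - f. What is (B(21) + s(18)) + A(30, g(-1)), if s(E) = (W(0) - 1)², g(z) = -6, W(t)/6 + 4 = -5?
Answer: 2737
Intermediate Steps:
W(t) = -54 (W(t) = -24 + 6*(-5) = -24 - 30 = -54)
B(I) = -10*I
s(E) = 3025 (s(E) = (-54 - 1)² = (-55)² = 3025)
(B(21) + s(18)) + A(30, g(-1)) = (-10*21 + 3025) + (-48 - 1*30) = (-210 + 3025) + (-48 - 30) = 2815 - 78 = 2737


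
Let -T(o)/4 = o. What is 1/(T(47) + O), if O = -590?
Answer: -1/778 ≈ -0.0012853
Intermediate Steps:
T(o) = -4*o
1/(T(47) + O) = 1/(-4*47 - 590) = 1/(-188 - 590) = 1/(-778) = -1/778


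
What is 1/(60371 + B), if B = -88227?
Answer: -1/27856 ≈ -3.5899e-5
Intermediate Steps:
1/(60371 + B) = 1/(60371 - 88227) = 1/(-27856) = -1/27856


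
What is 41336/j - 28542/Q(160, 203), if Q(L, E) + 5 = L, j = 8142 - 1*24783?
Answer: -481374502/2579355 ≈ -186.63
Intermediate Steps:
j = -16641 (j = 8142 - 24783 = -16641)
Q(L, E) = -5 + L
41336/j - 28542/Q(160, 203) = 41336/(-16641) - 28542/(-5 + 160) = 41336*(-1/16641) - 28542/155 = -41336/16641 - 28542*1/155 = -41336/16641 - 28542/155 = -481374502/2579355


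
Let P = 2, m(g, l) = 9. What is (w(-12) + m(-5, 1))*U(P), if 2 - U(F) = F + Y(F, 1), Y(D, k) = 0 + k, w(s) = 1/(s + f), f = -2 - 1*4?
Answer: -161/18 ≈ -8.9444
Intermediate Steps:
f = -6 (f = -2 - 4 = -6)
w(s) = 1/(-6 + s) (w(s) = 1/(s - 6) = 1/(-6 + s))
Y(D, k) = k
U(F) = 1 - F (U(F) = 2 - (F + 1) = 2 - (1 + F) = 2 + (-1 - F) = 1 - F)
(w(-12) + m(-5, 1))*U(P) = (1/(-6 - 12) + 9)*(1 - 1*2) = (1/(-18) + 9)*(1 - 2) = (-1/18 + 9)*(-1) = (161/18)*(-1) = -161/18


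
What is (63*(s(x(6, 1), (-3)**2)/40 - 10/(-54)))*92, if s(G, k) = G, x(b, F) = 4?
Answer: 24794/15 ≈ 1652.9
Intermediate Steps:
(63*(s(x(6, 1), (-3)**2)/40 - 10/(-54)))*92 = (63*(4/40 - 10/(-54)))*92 = (63*(4*(1/40) - 10*(-1/54)))*92 = (63*(1/10 + 5/27))*92 = (63*(77/270))*92 = (539/30)*92 = 24794/15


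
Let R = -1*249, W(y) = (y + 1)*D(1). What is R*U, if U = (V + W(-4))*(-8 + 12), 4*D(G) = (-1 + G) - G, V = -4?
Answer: 3237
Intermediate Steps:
D(G) = -¼ (D(G) = ((-1 + G) - G)/4 = (¼)*(-1) = -¼)
W(y) = -¼ - y/4 (W(y) = (y + 1)*(-¼) = (1 + y)*(-¼) = -¼ - y/4)
R = -249
U = -13 (U = (-4 + (-¼ - ¼*(-4)))*(-8 + 12) = (-4 + (-¼ + 1))*4 = (-4 + ¾)*4 = -13/4*4 = -13)
R*U = -249*(-13) = 3237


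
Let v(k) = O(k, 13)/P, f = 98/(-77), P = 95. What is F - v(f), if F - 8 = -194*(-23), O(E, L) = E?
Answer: 4671164/1045 ≈ 4470.0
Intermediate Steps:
F = 4470 (F = 8 - 194*(-23) = 8 + 4462 = 4470)
f = -14/11 (f = 98*(-1/77) = -14/11 ≈ -1.2727)
v(k) = k/95
F - v(f) = 4470 - (-14)/(95*11) = 4470 - 1*(-14/1045) = 4470 + 14/1045 = 4671164/1045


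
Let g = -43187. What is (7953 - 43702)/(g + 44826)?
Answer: -35749/1639 ≈ -21.811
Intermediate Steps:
(7953 - 43702)/(g + 44826) = (7953 - 43702)/(-43187 + 44826) = -35749/1639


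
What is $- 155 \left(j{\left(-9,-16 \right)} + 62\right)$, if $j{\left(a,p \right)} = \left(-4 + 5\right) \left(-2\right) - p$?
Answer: $-11780$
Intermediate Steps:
$j{\left(a,p \right)} = -2 - p$ ($j{\left(a,p \right)} = 1 \left(-2\right) - p = -2 - p$)
$- 155 \left(j{\left(-9,-16 \right)} + 62\right) = - 155 \left(\left(-2 - -16\right) + 62\right) = - 155 \left(\left(-2 + 16\right) + 62\right) = - 155 \left(14 + 62\right) = \left(-155\right) 76 = -11780$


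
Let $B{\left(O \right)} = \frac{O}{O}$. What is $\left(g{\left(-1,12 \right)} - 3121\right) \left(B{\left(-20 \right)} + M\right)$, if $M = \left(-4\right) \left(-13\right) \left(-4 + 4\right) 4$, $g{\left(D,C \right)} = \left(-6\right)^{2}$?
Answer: $-3085$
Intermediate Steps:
$g{\left(D,C \right)} = 36$
$M = 0$ ($M = 52 \cdot 0 \cdot 4 = 52 \cdot 0 = 0$)
$B{\left(O \right)} = 1$
$\left(g{\left(-1,12 \right)} - 3121\right) \left(B{\left(-20 \right)} + M\right) = \left(36 - 3121\right) \left(1 + 0\right) = \left(-3085\right) 1 = -3085$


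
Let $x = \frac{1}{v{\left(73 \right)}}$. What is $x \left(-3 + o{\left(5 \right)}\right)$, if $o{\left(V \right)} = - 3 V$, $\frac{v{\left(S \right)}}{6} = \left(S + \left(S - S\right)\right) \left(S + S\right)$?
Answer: $- \frac{3}{10658} \approx -0.00028148$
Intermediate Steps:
$v{\left(S \right)} = 12 S^{2}$ ($v{\left(S \right)} = 6 \left(S + \left(S - S\right)\right) \left(S + S\right) = 6 \left(S + 0\right) 2 S = 6 S 2 S = 6 \cdot 2 S^{2} = 12 S^{2}$)
$x = \frac{1}{63948}$ ($x = \frac{1}{12 \cdot 73^{2}} = \frac{1}{12 \cdot 5329} = \frac{1}{63948} \approx 1.5638 \cdot 10^{-5}$)
$x \left(-3 + o{\left(5 \right)}\right) = \frac{-3 - 15}{63948} = \frac{1}{63948} \left(-18\right) = - \frac{3}{10658}$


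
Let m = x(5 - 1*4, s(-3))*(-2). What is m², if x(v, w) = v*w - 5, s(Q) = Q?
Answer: 256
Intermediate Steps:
x(v, w) = -5 + v*w
m = 16 (m = (-5 + (5 - 1*4)*(-3))*(-2) = (-5 + (5 - 4)*(-3))*(-2) = (-5 + 1*(-3))*(-2) = (-5 - 3)*(-2) = -8*(-2) = 16)
m² = 16² = 256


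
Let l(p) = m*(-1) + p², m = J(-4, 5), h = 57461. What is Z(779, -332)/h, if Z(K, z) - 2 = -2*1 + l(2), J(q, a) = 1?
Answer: 3/57461 ≈ 5.2209e-5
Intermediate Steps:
m = 1
l(p) = -1 + p² (l(p) = 1*(-1) + p² = -1 + p²)
Z(K, z) = 3 (Z(K, z) = 2 + (-2*1 + (-1 + 2²)) = 2 + (-2 + (-1 + 4)) = 2 + (-2 + 3) = 2 + 1 = 3)
Z(779, -332)/h = 3/57461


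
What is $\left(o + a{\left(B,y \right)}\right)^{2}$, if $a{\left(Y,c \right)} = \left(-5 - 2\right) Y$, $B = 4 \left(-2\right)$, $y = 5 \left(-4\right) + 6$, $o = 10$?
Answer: $4356$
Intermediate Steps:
$y = -14$ ($y = -20 + 6 = -14$)
$B = -8$
$a{\left(Y,c \right)} = - 7 Y$
$\left(o + a{\left(B,y \right)}\right)^{2} = \left(10 - -56\right)^{2} = \left(10 + 56\right)^{2} = 66^{2} = 4356$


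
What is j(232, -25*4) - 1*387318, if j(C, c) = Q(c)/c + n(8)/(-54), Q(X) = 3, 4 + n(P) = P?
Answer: -1045758881/2700 ≈ -3.8732e+5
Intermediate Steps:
n(P) = -4 + P
j(C, c) = -2/27 + 3/c (j(C, c) = 3/c + (-4 + 8)/(-54) = 3/c + 4*(-1/54) = 3/c - 2/27 = -2/27 + 3/c)
j(232, -25*4) - 1*387318 = (-2/27 + 3/((-25*4))) - 1*387318 = (-2/27 + 3/(-100)) - 387318 = (-2/27 + 3*(-1/100)) - 387318 = (-2/27 - 3/100) - 387318 = -281/2700 - 387318 = -1045758881/2700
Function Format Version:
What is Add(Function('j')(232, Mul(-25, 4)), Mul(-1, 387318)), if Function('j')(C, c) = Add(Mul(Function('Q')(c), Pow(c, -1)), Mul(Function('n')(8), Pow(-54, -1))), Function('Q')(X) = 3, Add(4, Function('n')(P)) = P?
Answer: Rational(-1045758881, 2700) ≈ -3.8732e+5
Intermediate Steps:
Function('n')(P) = Add(-4, P)
Function('j')(C, c) = Add(Rational(-2, 27), Mul(3, Pow(c, -1))) (Function('j')(C, c) = Add(Mul(3, Pow(c, -1)), Mul(Add(-4, 8), Pow(-54, -1))) = Add(Mul(3, Pow(c, -1)), Mul(4, Rational(-1, 54))) = Add(Mul(3, Pow(c, -1)), Rational(-2, 27)) = Add(Rational(-2, 27), Mul(3, Pow(c, -1))))
Add(Function('j')(232, Mul(-25, 4)), Mul(-1, 387318)) = Add(Add(Rational(-2, 27), Mul(3, Pow(Mul(-25, 4), -1))), Mul(-1, 387318)) = Add(Add(Rational(-2, 27), Mul(3, Pow(-100, -1))), -387318) = Add(Add(Rational(-2, 27), Mul(3, Rational(-1, 100))), -387318) = Add(Add(Rational(-2, 27), Rational(-3, 100)), -387318) = Add(Rational(-281, 2700), -387318) = Rational(-1045758881, 2700)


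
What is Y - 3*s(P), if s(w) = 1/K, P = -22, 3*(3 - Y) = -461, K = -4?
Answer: 1889/12 ≈ 157.42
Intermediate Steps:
Y = 470/3 (Y = 3 - ⅓*(-461) = 3 + 461/3 = 470/3 ≈ 156.67)
s(w) = -¼ (s(w) = 1/(-4) = -¼)
Y - 3*s(P) = 470/3 - 3*(-¼) = 470/3 + ¾ = 1889/12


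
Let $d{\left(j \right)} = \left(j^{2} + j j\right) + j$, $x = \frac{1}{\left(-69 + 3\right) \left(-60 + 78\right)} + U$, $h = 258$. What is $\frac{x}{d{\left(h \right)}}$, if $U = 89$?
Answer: $\frac{105731}{158462568} \approx 0.00066723$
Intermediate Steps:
$x = \frac{105731}{1188}$ ($x = \frac{1}{\left(-69 + 3\right) \left(-60 + 78\right)} + 89 = \frac{1}{\left(-66\right) 18} + 89 = \left(- \frac{1}{66}\right) \frac{1}{18} + 89 = - \frac{1}{1188} + 89 = \frac{105731}{1188} \approx 88.999$)
$d{\left(j \right)} = j + 2 j^{2}$ ($d{\left(j \right)} = \left(j^{2} + j^{2}\right) + j = 2 j^{2} + j = j + 2 j^{2}$)
$\frac{x}{d{\left(h \right)}} = \frac{105731}{1188 \cdot 258 \left(1 + 2 \cdot 258\right)} = \frac{105731}{1188 \cdot 258 \left(1 + 516\right)} = \frac{105731}{1188 \cdot 258 \cdot 517} = \frac{105731}{1188 \cdot 133386} = \frac{105731}{1188} \cdot \frac{1}{133386} = \frac{105731}{158462568}$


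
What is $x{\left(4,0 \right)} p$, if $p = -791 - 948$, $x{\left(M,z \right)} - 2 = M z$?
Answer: $-3478$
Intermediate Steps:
$x{\left(M,z \right)} = 2 + M z$
$p = -1739$
$x{\left(4,0 \right)} p = \left(2 + 4 \cdot 0\right) \left(-1739\right) = \left(2 + 0\right) \left(-1739\right) = 2 \left(-1739\right) = -3478$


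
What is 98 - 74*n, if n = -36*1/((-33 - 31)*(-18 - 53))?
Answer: 55997/568 ≈ 98.586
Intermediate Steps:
n = -9/1136 (n = -36/((-71*(-64))) = -36/4544 = -36*1/4544 = -9/1136 ≈ -0.0079225)
98 - 74*n = 98 - 74*(-9/1136) = 98 + 333/568 = 55997/568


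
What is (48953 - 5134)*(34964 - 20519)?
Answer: 632965455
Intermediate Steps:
(48953 - 5134)*(34964 - 20519) = 43819*14445 = 632965455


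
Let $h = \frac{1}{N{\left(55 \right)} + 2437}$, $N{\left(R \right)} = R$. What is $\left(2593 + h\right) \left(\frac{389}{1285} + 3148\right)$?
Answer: $\frac{26141483804733}{3202220} \approx 8.1636 \cdot 10^{6}$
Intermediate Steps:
$h = \frac{1}{2492}$ ($h = \frac{1}{55 + 2437} = \frac{1}{2492} \approx 0.00040128$)
$\left(2593 + h\right) \left(\frac{389}{1285} + 3148\right) = \left(2593 + \frac{1}{2492}\right) \left(\frac{389}{1285} + 3148\right) = \frac{6461757 \left(389 \cdot \frac{1}{1285} + 3148\right)}{2492} = \frac{6461757 \left(\frac{389}{1285} + 3148\right)}{2492} = \frac{6461757}{2492} \cdot \frac{4045569}{1285} = \frac{26141483804733}{3202220}$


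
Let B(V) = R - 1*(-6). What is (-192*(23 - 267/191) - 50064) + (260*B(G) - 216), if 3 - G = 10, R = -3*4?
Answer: -10693632/191 ≈ -55988.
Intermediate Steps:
R = -12
G = -7 (G = 3 - 1*10 = 3 - 10 = -7)
B(V) = -6 (B(V) = -12 - 1*(-6) = -12 + 6 = -6)
(-192*(23 - 267/191) - 50064) + (260*B(G) - 216) = (-192*(23 - 267/191) - 50064) + (260*(-6) - 216) = (-192*(23 - 267*1/191) - 50064) + (-1560 - 216) = (-192*(23 - 267/191) - 50064) - 1776 = (-192*4126/191 - 50064) - 1776 = (-792192/191 - 50064) - 1776 = -10354416/191 - 1776 = -10693632/191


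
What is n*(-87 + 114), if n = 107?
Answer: 2889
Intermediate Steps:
n*(-87 + 114) = 107*(-87 + 114) = 107*27 = 2889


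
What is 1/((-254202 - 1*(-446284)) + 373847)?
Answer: 1/565929 ≈ 1.7670e-6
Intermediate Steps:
1/((-254202 - 1*(-446284)) + 373847) = 1/((-254202 + 446284) + 373847) = 1/(192082 + 373847) = 1/565929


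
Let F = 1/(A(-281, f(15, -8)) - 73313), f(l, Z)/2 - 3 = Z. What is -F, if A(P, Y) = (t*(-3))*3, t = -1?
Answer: 1/73304 ≈ 1.3642e-5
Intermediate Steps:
f(l, Z) = 6 + 2*Z
A(P, Y) = 9 (A(P, Y) = -1*(-3)*3 = 3*3 = 9)
F = -1/73304 (F = 1/(9 - 73313) = 1/(-73304) = -1/73304 ≈ -1.3642e-5)
-F = -1*(-1/73304) = 1/73304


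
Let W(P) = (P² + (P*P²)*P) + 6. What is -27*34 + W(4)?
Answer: -640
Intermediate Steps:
W(P) = 6 + P² + P⁴ (W(P) = (P² + P³*P) + 6 = (P² + P⁴) + 6 = 6 + P² + P⁴)
-27*34 + W(4) = -27*34 + (6 + 4² + 4⁴) = -918 + (6 + 16 + 256) = -918 + 278 = -640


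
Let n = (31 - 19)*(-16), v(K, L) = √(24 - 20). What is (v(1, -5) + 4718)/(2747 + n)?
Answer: 944/511 ≈ 1.8474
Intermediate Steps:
v(K, L) = 2 (v(K, L) = √4 = 2)
n = -192 (n = 12*(-16) = -192)
(v(1, -5) + 4718)/(2747 + n) = (2 + 4718)/(2747 - 192) = 4720/2555 = 4720*(1/2555) = 944/511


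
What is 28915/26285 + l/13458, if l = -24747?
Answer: -17422455/23582902 ≈ -0.73878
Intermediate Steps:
28915/26285 + l/13458 = 28915/26285 - 24747/13458 = 28915*(1/26285) - 24747*1/13458 = 5783/5257 - 8249/4486 = -17422455/23582902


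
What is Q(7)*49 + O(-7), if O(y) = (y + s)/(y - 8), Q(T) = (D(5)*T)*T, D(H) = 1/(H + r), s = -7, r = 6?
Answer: 36169/165 ≈ 219.21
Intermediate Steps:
D(H) = 1/(6 + H) (D(H) = 1/(H + 6) = 1/(6 + H))
Q(T) = T**2/11 (Q(T) = (T/(6 + 5))*T = (T/11)*T = T**2/11)
O(y) = (-7 + y)/(-8 + y) (O(y) = (y - 7)/(y - 8) = (-7 + y)/(-8 + y))
Q(7)*49 + O(-7) = ((1/11)*7**2)*49 + (-7 - 7)/(-8 - 7) = ((1/11)*49)*49 - 14/(-15) = (49/11)*49 - 1/15*(-14) = 2401/11 + 14/15 = 36169/165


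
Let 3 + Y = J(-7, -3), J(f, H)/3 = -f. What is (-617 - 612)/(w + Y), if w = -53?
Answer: 1229/35 ≈ 35.114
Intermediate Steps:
J(f, H) = -3*f (J(f, H) = 3*(-f) = -3*f)
Y = 18 (Y = -3 - 3*(-7) = -3 + 21 = 18)
(-617 - 612)/(w + Y) = (-617 - 612)/(-53 + 18) = -1229/(-35) = -1229*(-1/35) = 1229/35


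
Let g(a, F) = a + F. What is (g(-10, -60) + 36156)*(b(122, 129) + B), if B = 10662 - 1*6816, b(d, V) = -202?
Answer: 131497384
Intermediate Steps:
g(a, F) = F + a
B = 3846 (B = 10662 - 6816 = 3846)
(g(-10, -60) + 36156)*(b(122, 129) + B) = ((-60 - 10) + 36156)*(-202 + 3846) = (-70 + 36156)*3644 = 36086*3644 = 131497384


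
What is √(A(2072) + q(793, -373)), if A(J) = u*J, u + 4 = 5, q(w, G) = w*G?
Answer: I*√293717 ≈ 541.96*I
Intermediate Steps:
q(w, G) = G*w
u = 1 (u = -4 + 5 = 1)
A(J) = J (A(J) = 1*J = J)
√(A(2072) + q(793, -373)) = √(2072 - 373*793) = √(2072 - 295789) = √(-293717) = I*√293717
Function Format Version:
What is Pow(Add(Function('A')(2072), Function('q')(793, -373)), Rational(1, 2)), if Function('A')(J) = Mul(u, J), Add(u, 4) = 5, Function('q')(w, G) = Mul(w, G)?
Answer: Mul(I, Pow(293717, Rational(1, 2))) ≈ Mul(541.96, I)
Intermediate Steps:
Function('q')(w, G) = Mul(G, w)
u = 1 (u = Add(-4, 5) = 1)
Function('A')(J) = J (Function('A')(J) = Mul(1, J) = J)
Pow(Add(Function('A')(2072), Function('q')(793, -373)), Rational(1, 2)) = Pow(Add(2072, Mul(-373, 793)), Rational(1, 2)) = Pow(Add(2072, -295789), Rational(1, 2)) = Pow(-293717, Rational(1, 2)) = Mul(I, Pow(293717, Rational(1, 2)))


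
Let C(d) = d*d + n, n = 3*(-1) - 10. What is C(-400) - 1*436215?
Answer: -276228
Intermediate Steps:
n = -13 (n = -3 - 10 = -13)
C(d) = -13 + d² (C(d) = d*d - 13 = d² - 13 = -13 + d²)
C(-400) - 1*436215 = (-13 + (-400)²) - 1*436215 = (-13 + 160000) - 436215 = 159987 - 436215 = -276228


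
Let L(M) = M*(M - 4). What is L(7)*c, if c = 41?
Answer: 861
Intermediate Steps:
L(M) = M*(-4 + M)
L(7)*c = (7*(-4 + 7))*41 = (7*3)*41 = 21*41 = 861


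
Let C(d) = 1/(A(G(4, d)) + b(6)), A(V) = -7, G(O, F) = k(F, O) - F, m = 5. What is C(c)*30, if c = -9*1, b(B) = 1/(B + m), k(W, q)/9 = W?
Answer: -165/38 ≈ -4.3421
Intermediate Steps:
k(W, q) = 9*W
b(B) = 1/(5 + B) (b(B) = 1/(B + 5) = 1/(5 + B))
G(O, F) = 8*F (G(O, F) = 9*F - F = 8*F)
c = -9
C(d) = -11/76 (C(d) = 1/(-7 + 1/(5 + 6)) = 1/(-7 + 1/11) = 1/(-76/11) = -11/76)
C(c)*30 = -11/76*30 = -165/38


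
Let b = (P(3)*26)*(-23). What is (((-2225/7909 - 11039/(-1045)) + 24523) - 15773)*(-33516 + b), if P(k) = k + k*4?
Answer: -14718228014904/39545 ≈ -3.7219e+8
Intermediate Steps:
P(k) = 5*k (P(k) = k + 4*k = 5*k)
b = -8970 (b = ((5*3)*26)*(-23) = (15*26)*(-23) = 390*(-23) = -8970)
(((-2225/7909 - 11039/(-1045)) + 24523) - 15773)*(-33516 + b) = (((-2225/7909 - 11039/(-1045)) + 24523) - 15773)*(-33516 - 8970) = (((-2225*1/7909 - 11039*(-1/1045)) + 24523) - 15773)*(-42486) = (((-2225/7909 + 581/55) + 24523) - 15773)*(-42486) = ((406614/39545 + 24523) - 15773)*(-42486) = (970168649/39545 - 15773)*(-42486) = (346425364/39545)*(-42486) = -14718228014904/39545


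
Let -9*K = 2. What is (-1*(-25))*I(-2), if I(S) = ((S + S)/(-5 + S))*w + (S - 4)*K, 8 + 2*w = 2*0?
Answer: -500/21 ≈ -23.810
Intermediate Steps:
K = -2/9 (K = -⅑*2 = -2/9 ≈ -0.22222)
w = -4 (w = -4 + (2*0)/2 = -4 + (½)*0 = -4 + 0 = -4)
I(S) = 8/9 - 2*S/9 - 8*S/(-5 + S) (I(S) = ((S + S)/(-5 + S))*(-4) + (S - 4)*(-2/9) = ((2*S)/(-5 + S))*(-4) + (-4 + S)*(-2/9) = (2*S/(-5 + S))*(-4) + (8/9 - 2*S/9) = -8*S/(-5 + S) + (8/9 - 2*S/9) = 8/9 - 2*S/9 - 8*S/(-5 + S))
(-1*(-25))*I(-2) = (-1*(-25))*(2*(-20 - 1*(-2)² - 27*(-2))/(9*(-5 - 2))) = 25*((2/9)*(-20 - 1*4 + 54)/(-7)) = 25*((2/9)*(-⅐)*(-20 - 4 + 54)) = 25*((2/9)*(-⅐)*30) = 25*(-20/21) = -500/21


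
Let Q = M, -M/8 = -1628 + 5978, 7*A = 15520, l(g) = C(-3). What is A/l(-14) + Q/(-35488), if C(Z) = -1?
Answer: -34408135/15526 ≈ -2216.2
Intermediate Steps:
l(g) = -1
A = 15520/7 (A = (⅐)*15520 = 15520/7 ≈ 2217.1)
M = -34800 (M = -8*(-1628 + 5978) = -8*4350 = -34800)
Q = -34800
A/l(-14) + Q/(-35488) = (15520/7)/(-1) - 34800/(-35488) = (15520/7)*(-1) - 34800*(-1/35488) = -15520/7 + 2175/2218 = -34408135/15526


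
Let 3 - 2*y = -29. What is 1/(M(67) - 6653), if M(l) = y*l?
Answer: -1/5581 ≈ -0.00017918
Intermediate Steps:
y = 16 (y = 3/2 - ½*(-29) = 3/2 + 29/2 = 16)
M(l) = 16*l
1/(M(67) - 6653) = 1/(16*67 - 6653) = 1/(1072 - 6653) = 1/(-5581) = -1/5581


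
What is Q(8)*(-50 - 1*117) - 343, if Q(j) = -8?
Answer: 993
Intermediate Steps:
Q(8)*(-50 - 1*117) - 343 = -8*(-50 - 1*117) - 343 = -8*(-50 - 117) - 343 = -8*(-167) - 343 = 1336 - 343 = 993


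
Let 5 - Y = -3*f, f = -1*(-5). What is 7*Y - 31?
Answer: 109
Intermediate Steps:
f = 5
Y = 20 (Y = 5 - (-3)*5 = 5 - 1*(-15) = 5 + 15 = 20)
7*Y - 31 = 7*20 - 31 = 140 - 31 = 109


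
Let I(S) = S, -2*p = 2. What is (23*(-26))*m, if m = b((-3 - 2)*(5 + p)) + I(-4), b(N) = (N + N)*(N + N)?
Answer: -954408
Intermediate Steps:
p = -1 (p = -½*2 = -1)
b(N) = 4*N² (b(N) = (2*N)*(2*N) = 4*N²)
m = 1596 (m = 4*((-3 - 2)*(5 - 1))² - 4 = 4*(-5*4)² - 4 = 4*(-20)² - 4 = 4*400 - 4 = 1600 - 4 = 1596)
(23*(-26))*m = (23*(-26))*1596 = -598*1596 = -954408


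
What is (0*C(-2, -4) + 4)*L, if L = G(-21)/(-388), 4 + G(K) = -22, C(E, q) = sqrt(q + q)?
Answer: 26/97 ≈ 0.26804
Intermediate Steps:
C(E, q) = sqrt(2)*sqrt(q) (C(E, q) = sqrt(2*q) = sqrt(2)*sqrt(q))
G(K) = -26 (G(K) = -4 - 22 = -26)
L = 13/194 (L = -26/(-388) = -26*(-1/388) = 13/194 ≈ 0.067010)
(0*C(-2, -4) + 4)*L = (0*(sqrt(2)*sqrt(-4)) + 4)*(13/194) = (0*(sqrt(2)*(2*I)) + 4)*(13/194) = (0*(2*I*sqrt(2)) + 4)*(13/194) = (0 + 4)*(13/194) = 4*(13/194) = 26/97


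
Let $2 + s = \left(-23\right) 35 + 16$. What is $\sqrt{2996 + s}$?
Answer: $21 \sqrt{5} \approx 46.957$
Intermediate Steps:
$s = -791$ ($s = -2 + \left(\left(-23\right) 35 + 16\right) = -2 + \left(-805 + 16\right) = -2 - 789 = -791$)
$\sqrt{2996 + s} = \sqrt{2996 - 791} = \sqrt{2205} = 21 \sqrt{5}$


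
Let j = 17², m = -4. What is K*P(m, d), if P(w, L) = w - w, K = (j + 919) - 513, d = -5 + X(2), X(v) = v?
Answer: 0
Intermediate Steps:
d = -3 (d = -5 + 2 = -3)
j = 289
K = 695 (K = (289 + 919) - 513 = 1208 - 513 = 695)
P(w, L) = 0
K*P(m, d) = 695*0 = 0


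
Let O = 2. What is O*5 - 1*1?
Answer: 9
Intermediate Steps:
O*5 - 1*1 = 2*5 - 1*1 = 10 - 1 = 9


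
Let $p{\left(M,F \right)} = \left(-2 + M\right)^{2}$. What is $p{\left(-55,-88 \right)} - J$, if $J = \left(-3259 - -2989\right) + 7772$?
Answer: $-4253$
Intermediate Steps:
$J = 7502$ ($J = \left(-3259 + 2989\right) + 7772 = -270 + 7772 = 7502$)
$p{\left(-55,-88 \right)} - J = \left(-2 - 55\right)^{2} - 7502 = \left(-57\right)^{2} - 7502 = 3249 - 7502 = -4253$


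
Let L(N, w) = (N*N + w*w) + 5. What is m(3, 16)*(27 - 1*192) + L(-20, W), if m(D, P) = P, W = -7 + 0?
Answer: -2186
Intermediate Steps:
W = -7
L(N, w) = 5 + N² + w² (L(N, w) = (N² + w²) + 5 = 5 + N² + w²)
m(3, 16)*(27 - 1*192) + L(-20, W) = 16*(27 - 1*192) + (5 + (-20)² + (-7)²) = 16*(27 - 192) + (5 + 400 + 49) = 16*(-165) + 454 = -2640 + 454 = -2186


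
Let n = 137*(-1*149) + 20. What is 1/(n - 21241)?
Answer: -1/41634 ≈ -2.4019e-5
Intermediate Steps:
n = -20393 (n = 137*(-149) + 20 = -20413 + 20 = -20393)
1/(n - 21241) = 1/(-20393 - 21241) = 1/(-41634) = -1/41634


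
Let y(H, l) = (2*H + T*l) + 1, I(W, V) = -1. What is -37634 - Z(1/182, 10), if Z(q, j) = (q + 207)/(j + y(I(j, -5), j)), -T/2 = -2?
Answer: -335657687/8918 ≈ -37638.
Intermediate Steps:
T = 4 (T = -2*(-2) = 4)
y(H, l) = 1 + 2*H + 4*l (y(H, l) = (2*H + 4*l) + 1 = 1 + 2*H + 4*l)
Z(q, j) = (207 + q)/(-1 + 5*j) (Z(q, j) = (q + 207)/(j + (1 + 2*(-1) + 4*j)) = (207 + q)/(j + (1 - 2 + 4*j)) = (207 + q)/(j + (-1 + 4*j)) = (207 + q)/(-1 + 5*j))
-37634 - Z(1/182, 10) = -37634 - (207 + 1/182)/(-1 + 5*10) = -37634 - (207 + 1/182)/(-1 + 50) = -37634 - 37675/(49*182) = -37634 - 1*37675/8918 = -37634 - 37675/8918 = -335657687/8918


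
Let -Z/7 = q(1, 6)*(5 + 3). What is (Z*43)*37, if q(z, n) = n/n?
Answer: -89096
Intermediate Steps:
q(z, n) = 1
Z = -56 (Z = -7*(5 + 3) = -7*8 = -56)
(Z*43)*37 = -56*43*37 = -2408*37 = -89096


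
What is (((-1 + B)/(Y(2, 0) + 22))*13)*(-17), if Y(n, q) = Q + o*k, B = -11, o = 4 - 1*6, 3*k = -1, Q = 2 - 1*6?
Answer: 1989/14 ≈ 142.07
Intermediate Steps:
Q = -4 (Q = 2 - 6 = -4)
k = -1/3 (k = (1/3)*(-1) = -1/3 ≈ -0.33333)
o = -2 (o = 4 - 6 = -2)
Y(n, q) = -10/3 (Y(n, q) = -4 - 2*(-1/3) = -4 + 2/3 = -10/3)
(((-1 + B)/(Y(2, 0) + 22))*13)*(-17) = (((-1 - 11)/(-10/3 + 22))*13)*(-17) = (-12/56/3*13)*(-17) = (-12*3/56*13)*(-17) = -9/14*13*(-17) = -117/14*(-17) = 1989/14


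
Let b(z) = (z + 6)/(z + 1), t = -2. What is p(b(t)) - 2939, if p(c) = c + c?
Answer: -2947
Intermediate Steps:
b(z) = (6 + z)/(1 + z)
p(c) = 2*c
p(b(t)) - 2939 = 2*((6 - 2)/(1 - 2)) - 2939 = 2*(4/(-1)) - 2939 = 2*(-1*4) - 2939 = 2*(-4) - 2939 = -8 - 2939 = -2947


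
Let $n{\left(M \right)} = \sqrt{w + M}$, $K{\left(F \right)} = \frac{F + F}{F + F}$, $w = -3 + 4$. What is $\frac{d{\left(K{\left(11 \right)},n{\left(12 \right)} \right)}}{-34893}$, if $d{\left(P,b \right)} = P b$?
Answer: $- \frac{\sqrt{13}}{34893} \approx -0.00010333$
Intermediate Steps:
$w = 1$
$K{\left(F \right)} = 1$ ($K{\left(F \right)} = \frac{2 F}{2 F} = 2 F \frac{1}{2 F} = 1$)
$n{\left(M \right)} = \sqrt{1 + M}$
$\frac{d{\left(K{\left(11 \right)},n{\left(12 \right)} \right)}}{-34893} = \frac{1 \sqrt{1 + 12}}{-34893} = 1 \sqrt{13} \left(- \frac{1}{34893}\right) = \sqrt{13} \left(- \frac{1}{34893}\right) = - \frac{\sqrt{13}}{34893}$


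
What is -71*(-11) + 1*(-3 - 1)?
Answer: 777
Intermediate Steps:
-71*(-11) + 1*(-3 - 1) = 781 + 1*(-4) = 781 - 4 = 777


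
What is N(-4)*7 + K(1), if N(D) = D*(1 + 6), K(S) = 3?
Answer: -193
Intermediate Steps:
N(D) = 7*D (N(D) = D*7 = 7*D)
N(-4)*7 + K(1) = (7*(-4))*7 + 3 = -28*7 + 3 = -196 + 3 = -193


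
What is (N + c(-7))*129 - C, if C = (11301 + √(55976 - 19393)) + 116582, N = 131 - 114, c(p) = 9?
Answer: -124529 - √36583 ≈ -1.2472e+5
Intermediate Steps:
N = 17
C = 127883 + √36583 (C = (11301 + √36583) + 116582 = 127883 + √36583 ≈ 1.2807e+5)
(N + c(-7))*129 - C = (17 + 9)*129 - (127883 + √36583) = 26*129 + (-127883 - √36583) = 3354 + (-127883 - √36583) = -124529 - √36583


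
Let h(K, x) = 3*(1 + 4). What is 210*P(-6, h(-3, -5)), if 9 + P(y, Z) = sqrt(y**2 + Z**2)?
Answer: -1890 + 630*sqrt(29) ≈ 1502.7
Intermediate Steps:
h(K, x) = 15 (h(K, x) = 3*5 = 15)
P(y, Z) = -9 + sqrt(Z**2 + y**2) (P(y, Z) = -9 + sqrt(y**2 + Z**2) = -9 + sqrt(Z**2 + y**2))
210*P(-6, h(-3, -5)) = 210*(-9 + sqrt(15**2 + (-6)**2)) = 210*(-9 + sqrt(225 + 36)) = 210*(-9 + sqrt(261)) = 210*(-9 + 3*sqrt(29)) = -1890 + 630*sqrt(29)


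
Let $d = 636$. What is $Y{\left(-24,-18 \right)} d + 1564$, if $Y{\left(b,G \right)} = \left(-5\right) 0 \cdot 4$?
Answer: $1564$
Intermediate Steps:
$Y{\left(b,G \right)} = 0$ ($Y{\left(b,G \right)} = 0 \cdot 4 = 0$)
$Y{\left(-24,-18 \right)} d + 1564 = 0 \cdot 636 + 1564 = 0 + 1564 = 1564$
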